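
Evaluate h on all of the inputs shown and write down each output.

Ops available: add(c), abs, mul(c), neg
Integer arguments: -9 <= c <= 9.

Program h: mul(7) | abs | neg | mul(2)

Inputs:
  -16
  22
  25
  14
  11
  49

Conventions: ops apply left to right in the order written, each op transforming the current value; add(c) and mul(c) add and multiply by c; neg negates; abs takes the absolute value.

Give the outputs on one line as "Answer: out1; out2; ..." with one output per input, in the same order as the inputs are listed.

-224; -308; -350; -196; -154; -686

Execution, op by op:
  -16 -> -112 -> 112 -> -112 -> -224
  22 -> 154 -> 154 -> -154 -> -308
  25 -> 175 -> 175 -> -175 -> -350
  14 -> 98 -> 98 -> -98 -> -196
  11 -> 77 -> 77 -> -77 -> -154
  49 -> 343 -> 343 -> -343 -> -686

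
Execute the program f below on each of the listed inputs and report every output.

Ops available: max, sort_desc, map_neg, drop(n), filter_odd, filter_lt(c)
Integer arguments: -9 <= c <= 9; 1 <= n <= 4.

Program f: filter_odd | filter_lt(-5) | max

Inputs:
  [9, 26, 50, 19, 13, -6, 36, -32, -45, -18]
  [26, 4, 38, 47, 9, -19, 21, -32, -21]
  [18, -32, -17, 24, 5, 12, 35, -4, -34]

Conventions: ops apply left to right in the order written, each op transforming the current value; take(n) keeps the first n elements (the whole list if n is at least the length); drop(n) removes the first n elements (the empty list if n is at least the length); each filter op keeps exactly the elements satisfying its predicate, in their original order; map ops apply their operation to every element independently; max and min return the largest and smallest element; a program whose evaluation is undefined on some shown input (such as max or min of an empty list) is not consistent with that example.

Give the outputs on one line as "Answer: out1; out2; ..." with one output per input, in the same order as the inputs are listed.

Execution, op by op:
  [9, 26, 50, 19, 13, -6, 36, -32, -45, -18] -> [9, 19, 13, -45] -> [-45] -> -45
  [26, 4, 38, 47, 9, -19, 21, -32, -21] -> [47, 9, -19, 21, -21] -> [-19, -21] -> -19
  [18, -32, -17, 24, 5, 12, 35, -4, -34] -> [-17, 5, 35] -> [-17] -> -17

-45; -19; -17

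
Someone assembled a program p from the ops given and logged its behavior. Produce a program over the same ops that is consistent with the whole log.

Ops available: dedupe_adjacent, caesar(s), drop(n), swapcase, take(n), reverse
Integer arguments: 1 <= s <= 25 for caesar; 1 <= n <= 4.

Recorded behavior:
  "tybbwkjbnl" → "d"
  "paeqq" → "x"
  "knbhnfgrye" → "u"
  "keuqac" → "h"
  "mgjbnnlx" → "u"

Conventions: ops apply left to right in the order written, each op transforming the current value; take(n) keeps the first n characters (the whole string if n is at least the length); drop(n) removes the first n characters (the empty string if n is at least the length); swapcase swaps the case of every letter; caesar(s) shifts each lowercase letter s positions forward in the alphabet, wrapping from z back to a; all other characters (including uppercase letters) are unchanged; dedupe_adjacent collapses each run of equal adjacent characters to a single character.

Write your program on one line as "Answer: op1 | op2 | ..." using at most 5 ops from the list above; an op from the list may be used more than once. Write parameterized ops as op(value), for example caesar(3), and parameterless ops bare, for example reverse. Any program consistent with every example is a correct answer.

caesar(7) | drop(1) | take(4) | drop(3)

Check, running the answer program on each example:
  "tybbwkjbnl" -> "afiidrqius" -> "fiidrqius" -> "fiid" -> "d"
  "paeqq" -> "whlxx" -> "hlxx" -> "hlxx" -> "x"
  "knbhnfgrye" -> "ruioumnyfl" -> "uioumnyfl" -> "uiou" -> "u"
  "keuqac" -> "rlbxhj" -> "lbxhj" -> "lbxh" -> "h"
  "mgjbnnlx" -> "tnqiuuse" -> "nqiuuse" -> "nqiu" -> "u"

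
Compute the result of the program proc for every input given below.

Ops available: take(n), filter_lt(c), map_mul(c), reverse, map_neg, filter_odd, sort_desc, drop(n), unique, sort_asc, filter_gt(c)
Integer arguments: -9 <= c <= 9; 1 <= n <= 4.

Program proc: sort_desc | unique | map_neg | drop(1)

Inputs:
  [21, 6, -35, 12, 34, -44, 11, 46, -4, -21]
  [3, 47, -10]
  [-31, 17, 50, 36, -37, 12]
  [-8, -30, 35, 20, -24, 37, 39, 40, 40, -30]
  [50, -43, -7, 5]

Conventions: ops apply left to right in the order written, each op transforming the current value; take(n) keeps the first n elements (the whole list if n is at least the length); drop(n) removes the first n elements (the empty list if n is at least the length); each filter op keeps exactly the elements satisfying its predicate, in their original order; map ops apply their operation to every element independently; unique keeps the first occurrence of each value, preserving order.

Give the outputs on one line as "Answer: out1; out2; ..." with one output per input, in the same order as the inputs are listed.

Execution, op by op:
  [21, 6, -35, 12, 34, -44, 11, 46, -4, -21] -> [46, 34, 21, 12, 11, 6, -4, -21, -35, -44] -> [46, 34, 21, 12, 11, 6, -4, -21, -35, -44] -> [-46, -34, -21, -12, -11, -6, 4, 21, 35, 44] -> [-34, -21, -12, -11, -6, 4, 21, 35, 44]
  [3, 47, -10] -> [47, 3, -10] -> [47, 3, -10] -> [-47, -3, 10] -> [-3, 10]
  [-31, 17, 50, 36, -37, 12] -> [50, 36, 17, 12, -31, -37] -> [50, 36, 17, 12, -31, -37] -> [-50, -36, -17, -12, 31, 37] -> [-36, -17, -12, 31, 37]
  [-8, -30, 35, 20, -24, 37, 39, 40, 40, -30] -> [40, 40, 39, 37, 35, 20, -8, -24, -30, -30] -> [40, 39, 37, 35, 20, -8, -24, -30] -> [-40, -39, -37, -35, -20, 8, 24, 30] -> [-39, -37, -35, -20, 8, 24, 30]
  [50, -43, -7, 5] -> [50, 5, -7, -43] -> [50, 5, -7, -43] -> [-50, -5, 7, 43] -> [-5, 7, 43]

[-34, -21, -12, -11, -6, 4, 21, 35, 44]; [-3, 10]; [-36, -17, -12, 31, 37]; [-39, -37, -35, -20, 8, 24, 30]; [-5, 7, 43]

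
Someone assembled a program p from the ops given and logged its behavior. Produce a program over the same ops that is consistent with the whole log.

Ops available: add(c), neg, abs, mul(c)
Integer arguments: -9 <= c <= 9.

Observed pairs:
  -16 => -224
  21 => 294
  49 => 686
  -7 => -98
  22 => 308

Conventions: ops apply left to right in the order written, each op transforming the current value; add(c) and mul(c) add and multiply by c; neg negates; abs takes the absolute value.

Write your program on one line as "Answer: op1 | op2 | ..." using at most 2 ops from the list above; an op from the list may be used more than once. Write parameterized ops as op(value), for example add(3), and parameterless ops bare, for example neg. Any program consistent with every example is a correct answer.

mul(-2) | mul(-7)

Check, running the answer program on each example:
  -16 -> 32 -> -224
  21 -> -42 -> 294
  49 -> -98 -> 686
  -7 -> 14 -> -98
  22 -> -44 -> 308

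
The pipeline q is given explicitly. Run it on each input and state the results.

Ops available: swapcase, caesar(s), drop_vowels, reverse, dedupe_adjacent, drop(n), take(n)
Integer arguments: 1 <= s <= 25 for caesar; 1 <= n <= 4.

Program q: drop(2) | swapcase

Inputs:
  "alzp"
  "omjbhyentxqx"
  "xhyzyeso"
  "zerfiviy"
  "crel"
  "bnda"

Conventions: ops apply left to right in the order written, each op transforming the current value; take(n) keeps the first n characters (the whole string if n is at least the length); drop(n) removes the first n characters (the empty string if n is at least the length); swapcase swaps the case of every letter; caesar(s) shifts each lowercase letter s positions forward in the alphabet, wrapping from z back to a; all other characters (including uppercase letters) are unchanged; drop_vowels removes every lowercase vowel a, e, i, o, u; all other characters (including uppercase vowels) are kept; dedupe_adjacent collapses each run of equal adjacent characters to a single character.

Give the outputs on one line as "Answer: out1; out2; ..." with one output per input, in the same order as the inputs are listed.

"ZP"; "JBHYENTXQX"; "YZYESO"; "RFIVIY"; "EL"; "DA"

Execution, op by op:
  "alzp" -> "zp" -> "ZP"
  "omjbhyentxqx" -> "jbhyentxqx" -> "JBHYENTXQX"
  "xhyzyeso" -> "yzyeso" -> "YZYESO"
  "zerfiviy" -> "rfiviy" -> "RFIVIY"
  "crel" -> "el" -> "EL"
  "bnda" -> "da" -> "DA"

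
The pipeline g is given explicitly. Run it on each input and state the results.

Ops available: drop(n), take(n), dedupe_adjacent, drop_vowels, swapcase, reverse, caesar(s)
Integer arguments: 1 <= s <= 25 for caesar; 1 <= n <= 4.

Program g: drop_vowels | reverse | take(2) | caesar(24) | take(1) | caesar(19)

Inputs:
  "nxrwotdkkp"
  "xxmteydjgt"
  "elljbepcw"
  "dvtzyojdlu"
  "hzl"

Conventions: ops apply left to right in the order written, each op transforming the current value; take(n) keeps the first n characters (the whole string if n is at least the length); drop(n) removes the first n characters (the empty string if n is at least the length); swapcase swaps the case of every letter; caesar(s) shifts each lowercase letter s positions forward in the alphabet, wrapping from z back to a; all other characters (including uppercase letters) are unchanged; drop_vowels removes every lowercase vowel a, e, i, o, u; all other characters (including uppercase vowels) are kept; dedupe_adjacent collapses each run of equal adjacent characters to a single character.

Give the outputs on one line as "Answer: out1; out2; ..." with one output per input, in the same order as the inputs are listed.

Execution, op by op:
  "nxrwotdkkp" -> "nxrwtdkkp" -> "pkkdtwrxn" -> "pk" -> "ni" -> "n" -> "g"
  "xxmteydjgt" -> "xxmtydjgt" -> "tgjdytmxx" -> "tg" -> "re" -> "r" -> "k"
  "elljbepcw" -> "lljbpcw" -> "wcpbjll" -> "wc" -> "ua" -> "u" -> "n"
  "dvtzyojdlu" -> "dvtzyjdl" -> "ldjyztvd" -> "ld" -> "jb" -> "j" -> "c"
  "hzl" -> "hzl" -> "lzh" -> "lz" -> "jx" -> "j" -> "c"

"g"; "k"; "n"; "c"; "c"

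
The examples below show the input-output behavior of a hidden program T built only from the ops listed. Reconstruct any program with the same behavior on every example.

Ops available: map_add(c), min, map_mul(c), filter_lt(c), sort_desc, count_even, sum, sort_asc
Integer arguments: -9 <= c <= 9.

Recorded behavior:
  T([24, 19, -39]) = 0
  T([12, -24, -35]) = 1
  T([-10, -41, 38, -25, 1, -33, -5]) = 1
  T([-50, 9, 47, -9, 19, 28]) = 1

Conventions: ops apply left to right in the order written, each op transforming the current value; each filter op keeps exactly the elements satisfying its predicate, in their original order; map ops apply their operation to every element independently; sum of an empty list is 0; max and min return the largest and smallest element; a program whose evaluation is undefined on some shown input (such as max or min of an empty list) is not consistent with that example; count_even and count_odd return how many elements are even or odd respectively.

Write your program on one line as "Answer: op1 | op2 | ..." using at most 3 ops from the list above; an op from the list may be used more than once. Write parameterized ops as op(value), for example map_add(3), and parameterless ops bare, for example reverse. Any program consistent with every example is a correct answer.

sort_desc | filter_lt(-7) | count_even

Check, running the answer program on each example:
  [24, 19, -39] -> [24, 19, -39] -> [-39] -> 0
  [12, -24, -35] -> [12, -24, -35] -> [-24, -35] -> 1
  [-10, -41, 38, -25, 1, -33, -5] -> [38, 1, -5, -10, -25, -33, -41] -> [-10, -25, -33, -41] -> 1
  [-50, 9, 47, -9, 19, 28] -> [47, 28, 19, 9, -9, -50] -> [-9, -50] -> 1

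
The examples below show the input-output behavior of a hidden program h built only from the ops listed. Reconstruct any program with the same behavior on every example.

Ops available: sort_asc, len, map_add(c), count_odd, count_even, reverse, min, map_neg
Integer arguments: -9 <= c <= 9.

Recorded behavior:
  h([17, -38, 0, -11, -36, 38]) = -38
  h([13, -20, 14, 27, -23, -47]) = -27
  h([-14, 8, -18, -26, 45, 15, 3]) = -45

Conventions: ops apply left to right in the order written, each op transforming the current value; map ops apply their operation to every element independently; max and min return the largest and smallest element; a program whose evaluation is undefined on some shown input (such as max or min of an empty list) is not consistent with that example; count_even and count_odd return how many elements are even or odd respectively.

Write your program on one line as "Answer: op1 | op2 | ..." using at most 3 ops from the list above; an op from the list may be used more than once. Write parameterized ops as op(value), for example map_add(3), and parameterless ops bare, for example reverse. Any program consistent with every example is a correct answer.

map_neg | min

Check, running the answer program on each example:
  [17, -38, 0, -11, -36, 38] -> [-17, 38, 0, 11, 36, -38] -> -38
  [13, -20, 14, 27, -23, -47] -> [-13, 20, -14, -27, 23, 47] -> -27
  [-14, 8, -18, -26, 45, 15, 3] -> [14, -8, 18, 26, -45, -15, -3] -> -45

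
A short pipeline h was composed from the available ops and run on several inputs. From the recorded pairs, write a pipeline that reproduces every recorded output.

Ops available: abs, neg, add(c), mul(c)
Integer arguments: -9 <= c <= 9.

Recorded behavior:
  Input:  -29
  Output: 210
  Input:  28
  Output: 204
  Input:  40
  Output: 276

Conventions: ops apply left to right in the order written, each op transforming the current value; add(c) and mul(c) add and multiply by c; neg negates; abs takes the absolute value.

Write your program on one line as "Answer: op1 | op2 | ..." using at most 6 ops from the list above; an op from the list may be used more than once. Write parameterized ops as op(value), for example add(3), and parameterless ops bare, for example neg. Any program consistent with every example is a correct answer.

abs | add(6) | mul(-2) | mul(3) | abs

Check, running the answer program on each example:
  -29 -> 29 -> 35 -> -70 -> -210 -> 210
  28 -> 28 -> 34 -> -68 -> -204 -> 204
  40 -> 40 -> 46 -> -92 -> -276 -> 276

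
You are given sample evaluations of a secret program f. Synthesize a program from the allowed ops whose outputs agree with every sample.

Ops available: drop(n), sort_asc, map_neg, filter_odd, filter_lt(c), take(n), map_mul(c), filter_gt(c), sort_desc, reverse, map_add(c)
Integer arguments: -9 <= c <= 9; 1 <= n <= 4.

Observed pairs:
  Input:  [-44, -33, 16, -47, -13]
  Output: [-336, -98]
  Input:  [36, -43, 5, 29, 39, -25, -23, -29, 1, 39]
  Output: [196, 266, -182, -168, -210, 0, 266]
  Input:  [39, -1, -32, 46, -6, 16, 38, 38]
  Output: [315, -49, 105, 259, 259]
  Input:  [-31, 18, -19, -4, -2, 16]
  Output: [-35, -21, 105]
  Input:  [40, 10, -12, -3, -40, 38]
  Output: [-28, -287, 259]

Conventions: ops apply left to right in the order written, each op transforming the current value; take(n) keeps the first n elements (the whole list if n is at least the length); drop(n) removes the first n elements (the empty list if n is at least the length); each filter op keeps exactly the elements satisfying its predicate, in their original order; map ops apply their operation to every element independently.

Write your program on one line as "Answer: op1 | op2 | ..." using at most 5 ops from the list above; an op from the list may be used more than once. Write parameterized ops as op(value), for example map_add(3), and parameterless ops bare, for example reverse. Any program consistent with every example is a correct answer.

drop(3) | map_add(5) | map_add(-6) | map_mul(7)

Check, running the answer program on each example:
  [-44, -33, 16, -47, -13] -> [-47, -13] -> [-42, -8] -> [-48, -14] -> [-336, -98]
  [36, -43, 5, 29, 39, -25, -23, -29, 1, 39] -> [29, 39, -25, -23, -29, 1, 39] -> [34, 44, -20, -18, -24, 6, 44] -> [28, 38, -26, -24, -30, 0, 38] -> [196, 266, -182, -168, -210, 0, 266]
  [39, -1, -32, 46, -6, 16, 38, 38] -> [46, -6, 16, 38, 38] -> [51, -1, 21, 43, 43] -> [45, -7, 15, 37, 37] -> [315, -49, 105, 259, 259]
  [-31, 18, -19, -4, -2, 16] -> [-4, -2, 16] -> [1, 3, 21] -> [-5, -3, 15] -> [-35, -21, 105]
  [40, 10, -12, -3, -40, 38] -> [-3, -40, 38] -> [2, -35, 43] -> [-4, -41, 37] -> [-28, -287, 259]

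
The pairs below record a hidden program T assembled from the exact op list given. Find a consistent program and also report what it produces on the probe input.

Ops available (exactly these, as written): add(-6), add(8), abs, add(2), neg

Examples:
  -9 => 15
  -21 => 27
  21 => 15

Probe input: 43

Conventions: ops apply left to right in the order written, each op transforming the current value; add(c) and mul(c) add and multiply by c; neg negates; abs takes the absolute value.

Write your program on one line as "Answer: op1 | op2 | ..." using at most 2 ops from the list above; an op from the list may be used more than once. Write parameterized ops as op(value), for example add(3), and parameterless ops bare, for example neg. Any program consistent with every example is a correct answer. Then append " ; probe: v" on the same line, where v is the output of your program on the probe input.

add(-6) | abs ; probe: 37

Check, running the answer program on each example:
  -9 -> -15 -> 15
  -21 -> -27 -> 27
  21 -> 15 -> 15
  probe: 43 -> 37 -> 37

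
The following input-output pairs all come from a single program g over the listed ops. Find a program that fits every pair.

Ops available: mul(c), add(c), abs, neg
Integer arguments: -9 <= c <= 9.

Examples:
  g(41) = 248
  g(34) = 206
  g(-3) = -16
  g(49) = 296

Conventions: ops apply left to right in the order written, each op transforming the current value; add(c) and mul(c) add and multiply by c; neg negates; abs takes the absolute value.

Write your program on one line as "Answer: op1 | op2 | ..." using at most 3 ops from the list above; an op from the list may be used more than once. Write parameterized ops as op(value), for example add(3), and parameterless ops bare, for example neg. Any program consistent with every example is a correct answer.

mul(6) | add(2)

Check, running the answer program on each example:
  41 -> 246 -> 248
  34 -> 204 -> 206
  -3 -> -18 -> -16
  49 -> 294 -> 296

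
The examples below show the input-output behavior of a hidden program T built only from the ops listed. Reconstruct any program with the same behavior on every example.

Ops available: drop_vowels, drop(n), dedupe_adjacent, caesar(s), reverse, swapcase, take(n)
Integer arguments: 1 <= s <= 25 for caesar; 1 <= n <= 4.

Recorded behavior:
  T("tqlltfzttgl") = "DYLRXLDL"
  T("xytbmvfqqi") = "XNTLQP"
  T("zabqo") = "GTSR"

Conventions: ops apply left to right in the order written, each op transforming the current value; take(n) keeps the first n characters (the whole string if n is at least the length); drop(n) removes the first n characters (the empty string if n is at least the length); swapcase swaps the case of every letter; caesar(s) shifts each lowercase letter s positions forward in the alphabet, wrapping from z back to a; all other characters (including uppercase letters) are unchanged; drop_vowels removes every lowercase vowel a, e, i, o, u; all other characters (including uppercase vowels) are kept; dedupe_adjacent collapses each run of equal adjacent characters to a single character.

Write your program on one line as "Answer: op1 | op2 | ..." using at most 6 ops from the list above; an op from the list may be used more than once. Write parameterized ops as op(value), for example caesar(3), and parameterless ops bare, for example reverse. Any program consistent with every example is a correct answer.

caesar(18) | drop_vowels | dedupe_adjacent | swapcase | reverse

Check, running the answer program on each example:
  "tqlltfzttgl" -> "liddlxrllyd" -> "lddlxrllyd" -> "ldlxrlyd" -> "LDLXRLYD" -> "DYLRXLDL"
  "xytbmvfqqi" -> "pqltenxiia" -> "pqltnx" -> "pqltnx" -> "PQLTNX" -> "XNTLQP"
  "zabqo" -> "rstig" -> "rstg" -> "rstg" -> "RSTG" -> "GTSR"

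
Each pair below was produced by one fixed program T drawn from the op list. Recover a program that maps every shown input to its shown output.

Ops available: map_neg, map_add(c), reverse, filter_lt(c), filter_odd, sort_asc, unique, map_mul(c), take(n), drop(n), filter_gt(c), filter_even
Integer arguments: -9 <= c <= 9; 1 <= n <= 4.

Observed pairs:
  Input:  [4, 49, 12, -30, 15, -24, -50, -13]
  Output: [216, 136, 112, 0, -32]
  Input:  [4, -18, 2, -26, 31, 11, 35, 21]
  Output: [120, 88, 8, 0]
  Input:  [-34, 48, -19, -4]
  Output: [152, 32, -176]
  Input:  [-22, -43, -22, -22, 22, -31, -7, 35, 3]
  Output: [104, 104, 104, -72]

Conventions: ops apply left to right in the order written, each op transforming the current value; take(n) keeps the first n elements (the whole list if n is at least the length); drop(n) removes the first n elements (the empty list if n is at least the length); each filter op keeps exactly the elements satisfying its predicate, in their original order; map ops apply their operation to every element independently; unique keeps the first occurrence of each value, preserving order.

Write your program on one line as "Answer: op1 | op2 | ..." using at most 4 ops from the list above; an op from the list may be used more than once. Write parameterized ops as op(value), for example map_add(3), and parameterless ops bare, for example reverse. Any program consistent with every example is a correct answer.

filter_even | map_add(-4) | sort_asc | map_mul(-4)

Check, running the answer program on each example:
  [4, 49, 12, -30, 15, -24, -50, -13] -> [4, 12, -30, -24, -50] -> [0, 8, -34, -28, -54] -> [-54, -34, -28, 0, 8] -> [216, 136, 112, 0, -32]
  [4, -18, 2, -26, 31, 11, 35, 21] -> [4, -18, 2, -26] -> [0, -22, -2, -30] -> [-30, -22, -2, 0] -> [120, 88, 8, 0]
  [-34, 48, -19, -4] -> [-34, 48, -4] -> [-38, 44, -8] -> [-38, -8, 44] -> [152, 32, -176]
  [-22, -43, -22, -22, 22, -31, -7, 35, 3] -> [-22, -22, -22, 22] -> [-26, -26, -26, 18] -> [-26, -26, -26, 18] -> [104, 104, 104, -72]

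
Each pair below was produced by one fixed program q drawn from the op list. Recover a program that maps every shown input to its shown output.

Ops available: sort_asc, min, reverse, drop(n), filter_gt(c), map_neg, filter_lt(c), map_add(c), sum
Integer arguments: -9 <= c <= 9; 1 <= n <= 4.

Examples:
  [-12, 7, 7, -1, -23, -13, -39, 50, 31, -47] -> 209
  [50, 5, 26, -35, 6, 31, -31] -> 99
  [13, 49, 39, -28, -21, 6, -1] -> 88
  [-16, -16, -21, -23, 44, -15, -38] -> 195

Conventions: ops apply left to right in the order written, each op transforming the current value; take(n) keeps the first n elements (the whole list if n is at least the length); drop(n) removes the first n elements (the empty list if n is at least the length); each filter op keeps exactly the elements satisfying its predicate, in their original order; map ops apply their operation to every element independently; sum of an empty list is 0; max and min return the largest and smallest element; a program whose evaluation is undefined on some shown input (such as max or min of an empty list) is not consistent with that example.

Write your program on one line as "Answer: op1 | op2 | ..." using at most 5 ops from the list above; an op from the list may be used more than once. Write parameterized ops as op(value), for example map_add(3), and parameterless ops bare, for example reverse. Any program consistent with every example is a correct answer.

map_add(-8) | map_neg | map_add(3) | filter_gt(-1) | sum

Check, running the answer program on each example:
  [-12, 7, 7, -1, -23, -13, -39, 50, 31, -47] -> [-20, -1, -1, -9, -31, -21, -47, 42, 23, -55] -> [20, 1, 1, 9, 31, 21, 47, -42, -23, 55] -> [23, 4, 4, 12, 34, 24, 50, -39, -20, 58] -> [23, 4, 4, 12, 34, 24, 50, 58] -> 209
  [50, 5, 26, -35, 6, 31, -31] -> [42, -3, 18, -43, -2, 23, -39] -> [-42, 3, -18, 43, 2, -23, 39] -> [-39, 6, -15, 46, 5, -20, 42] -> [6, 46, 5, 42] -> 99
  [13, 49, 39, -28, -21, 6, -1] -> [5, 41, 31, -36, -29, -2, -9] -> [-5, -41, -31, 36, 29, 2, 9] -> [-2, -38, -28, 39, 32, 5, 12] -> [39, 32, 5, 12] -> 88
  [-16, -16, -21, -23, 44, -15, -38] -> [-24, -24, -29, -31, 36, -23, -46] -> [24, 24, 29, 31, -36, 23, 46] -> [27, 27, 32, 34, -33, 26, 49] -> [27, 27, 32, 34, 26, 49] -> 195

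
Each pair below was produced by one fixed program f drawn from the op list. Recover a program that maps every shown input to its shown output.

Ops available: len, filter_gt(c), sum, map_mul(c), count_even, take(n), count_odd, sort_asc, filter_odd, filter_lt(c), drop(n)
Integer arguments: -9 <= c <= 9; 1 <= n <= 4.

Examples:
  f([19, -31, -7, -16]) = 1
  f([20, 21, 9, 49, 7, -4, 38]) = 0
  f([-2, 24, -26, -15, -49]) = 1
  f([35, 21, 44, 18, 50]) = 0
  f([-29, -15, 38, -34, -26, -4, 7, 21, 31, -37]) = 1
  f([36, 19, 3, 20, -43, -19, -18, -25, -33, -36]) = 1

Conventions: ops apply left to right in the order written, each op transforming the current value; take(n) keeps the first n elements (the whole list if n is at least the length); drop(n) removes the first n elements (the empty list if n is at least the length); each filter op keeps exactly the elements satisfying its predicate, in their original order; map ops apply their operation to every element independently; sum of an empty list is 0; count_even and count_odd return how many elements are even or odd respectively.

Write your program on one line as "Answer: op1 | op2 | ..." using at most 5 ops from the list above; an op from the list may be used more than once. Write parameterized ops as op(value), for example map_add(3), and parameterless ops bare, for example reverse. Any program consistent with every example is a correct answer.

sort_asc | take(1) | filter_lt(-6) | len

Check, running the answer program on each example:
  [19, -31, -7, -16] -> [-31, -16, -7, 19] -> [-31] -> [-31] -> 1
  [20, 21, 9, 49, 7, -4, 38] -> [-4, 7, 9, 20, 21, 38, 49] -> [-4] -> [] -> 0
  [-2, 24, -26, -15, -49] -> [-49, -26, -15, -2, 24] -> [-49] -> [-49] -> 1
  [35, 21, 44, 18, 50] -> [18, 21, 35, 44, 50] -> [18] -> [] -> 0
  [-29, -15, 38, -34, -26, -4, 7, 21, 31, -37] -> [-37, -34, -29, -26, -15, -4, 7, 21, 31, 38] -> [-37] -> [-37] -> 1
  [36, 19, 3, 20, -43, -19, -18, -25, -33, -36] -> [-43, -36, -33, -25, -19, -18, 3, 19, 20, 36] -> [-43] -> [-43] -> 1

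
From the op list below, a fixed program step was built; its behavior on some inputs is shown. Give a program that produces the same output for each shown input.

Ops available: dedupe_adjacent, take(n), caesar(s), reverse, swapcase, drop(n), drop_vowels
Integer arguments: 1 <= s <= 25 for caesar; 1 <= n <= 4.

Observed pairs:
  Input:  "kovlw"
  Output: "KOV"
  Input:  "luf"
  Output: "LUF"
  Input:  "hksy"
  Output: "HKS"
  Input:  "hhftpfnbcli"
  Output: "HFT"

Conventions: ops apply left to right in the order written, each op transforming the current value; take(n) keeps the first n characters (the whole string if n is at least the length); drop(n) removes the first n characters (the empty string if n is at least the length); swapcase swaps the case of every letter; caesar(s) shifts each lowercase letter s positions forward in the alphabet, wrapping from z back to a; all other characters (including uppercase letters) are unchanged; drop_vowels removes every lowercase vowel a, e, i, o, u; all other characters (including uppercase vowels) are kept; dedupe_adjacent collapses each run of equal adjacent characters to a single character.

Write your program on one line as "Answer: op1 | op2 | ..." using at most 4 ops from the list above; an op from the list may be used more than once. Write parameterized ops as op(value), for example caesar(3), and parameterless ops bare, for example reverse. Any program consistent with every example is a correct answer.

dedupe_adjacent | take(3) | swapcase

Check, running the answer program on each example:
  "kovlw" -> "kovlw" -> "kov" -> "KOV"
  "luf" -> "luf" -> "luf" -> "LUF"
  "hksy" -> "hksy" -> "hks" -> "HKS"
  "hhftpfnbcli" -> "hftpfnbcli" -> "hft" -> "HFT"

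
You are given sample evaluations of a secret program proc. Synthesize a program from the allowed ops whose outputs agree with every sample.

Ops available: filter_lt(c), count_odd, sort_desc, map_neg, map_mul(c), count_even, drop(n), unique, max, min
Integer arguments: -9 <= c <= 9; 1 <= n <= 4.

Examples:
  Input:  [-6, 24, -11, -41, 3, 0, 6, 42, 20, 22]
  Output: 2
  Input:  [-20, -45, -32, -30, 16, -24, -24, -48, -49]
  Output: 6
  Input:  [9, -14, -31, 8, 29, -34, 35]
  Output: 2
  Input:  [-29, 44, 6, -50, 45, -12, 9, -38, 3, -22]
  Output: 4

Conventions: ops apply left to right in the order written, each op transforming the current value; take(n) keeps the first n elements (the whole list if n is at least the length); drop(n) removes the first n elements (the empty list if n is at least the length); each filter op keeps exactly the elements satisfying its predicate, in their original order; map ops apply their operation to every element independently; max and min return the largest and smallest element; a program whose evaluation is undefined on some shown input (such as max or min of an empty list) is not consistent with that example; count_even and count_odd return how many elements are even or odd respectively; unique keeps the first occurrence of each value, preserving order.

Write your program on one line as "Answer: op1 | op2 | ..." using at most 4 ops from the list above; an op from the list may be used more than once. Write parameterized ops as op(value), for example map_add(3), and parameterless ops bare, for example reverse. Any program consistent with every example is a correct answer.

map_mul(9) | sort_desc | filter_lt(5) | count_even

Check, running the answer program on each example:
  [-6, 24, -11, -41, 3, 0, 6, 42, 20, 22] -> [-54, 216, -99, -369, 27, 0, 54, 378, 180, 198] -> [378, 216, 198, 180, 54, 27, 0, -54, -99, -369] -> [0, -54, -99, -369] -> 2
  [-20, -45, -32, -30, 16, -24, -24, -48, -49] -> [-180, -405, -288, -270, 144, -216, -216, -432, -441] -> [144, -180, -216, -216, -270, -288, -405, -432, -441] -> [-180, -216, -216, -270, -288, -405, -432, -441] -> 6
  [9, -14, -31, 8, 29, -34, 35] -> [81, -126, -279, 72, 261, -306, 315] -> [315, 261, 81, 72, -126, -279, -306] -> [-126, -279, -306] -> 2
  [-29, 44, 6, -50, 45, -12, 9, -38, 3, -22] -> [-261, 396, 54, -450, 405, -108, 81, -342, 27, -198] -> [405, 396, 81, 54, 27, -108, -198, -261, -342, -450] -> [-108, -198, -261, -342, -450] -> 4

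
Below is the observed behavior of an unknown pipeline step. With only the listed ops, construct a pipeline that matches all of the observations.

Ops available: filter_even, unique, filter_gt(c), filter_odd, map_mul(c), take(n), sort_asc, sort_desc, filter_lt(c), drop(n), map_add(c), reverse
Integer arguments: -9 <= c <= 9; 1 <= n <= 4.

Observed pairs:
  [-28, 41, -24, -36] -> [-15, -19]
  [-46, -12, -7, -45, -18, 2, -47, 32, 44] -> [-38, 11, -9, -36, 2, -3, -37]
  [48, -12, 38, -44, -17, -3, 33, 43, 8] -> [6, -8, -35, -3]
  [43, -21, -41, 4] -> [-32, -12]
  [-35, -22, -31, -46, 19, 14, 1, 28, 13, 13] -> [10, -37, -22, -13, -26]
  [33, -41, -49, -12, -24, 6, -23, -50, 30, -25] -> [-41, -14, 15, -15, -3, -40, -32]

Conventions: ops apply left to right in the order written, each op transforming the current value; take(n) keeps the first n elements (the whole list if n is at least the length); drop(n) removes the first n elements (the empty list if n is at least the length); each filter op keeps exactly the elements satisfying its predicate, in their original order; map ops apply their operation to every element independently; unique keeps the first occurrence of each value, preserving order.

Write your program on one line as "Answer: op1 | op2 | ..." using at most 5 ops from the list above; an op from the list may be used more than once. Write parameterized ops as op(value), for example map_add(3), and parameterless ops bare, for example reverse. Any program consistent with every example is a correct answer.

reverse | unique | drop(1) | filter_lt(7) | map_add(9)

Check, running the answer program on each example:
  [-28, 41, -24, -36] -> [-36, -24, 41, -28] -> [-36, -24, 41, -28] -> [-24, 41, -28] -> [-24, -28] -> [-15, -19]
  [-46, -12, -7, -45, -18, 2, -47, 32, 44] -> [44, 32, -47, 2, -18, -45, -7, -12, -46] -> [44, 32, -47, 2, -18, -45, -7, -12, -46] -> [32, -47, 2, -18, -45, -7, -12, -46] -> [-47, 2, -18, -45, -7, -12, -46] -> [-38, 11, -9, -36, 2, -3, -37]
  [48, -12, 38, -44, -17, -3, 33, 43, 8] -> [8, 43, 33, -3, -17, -44, 38, -12, 48] -> [8, 43, 33, -3, -17, -44, 38, -12, 48] -> [43, 33, -3, -17, -44, 38, -12, 48] -> [-3, -17, -44, -12] -> [6, -8, -35, -3]
  [43, -21, -41, 4] -> [4, -41, -21, 43] -> [4, -41, -21, 43] -> [-41, -21, 43] -> [-41, -21] -> [-32, -12]
  [-35, -22, -31, -46, 19, 14, 1, 28, 13, 13] -> [13, 13, 28, 1, 14, 19, -46, -31, -22, -35] -> [13, 28, 1, 14, 19, -46, -31, -22, -35] -> [28, 1, 14, 19, -46, -31, -22, -35] -> [1, -46, -31, -22, -35] -> [10, -37, -22, -13, -26]
  [33, -41, -49, -12, -24, 6, -23, -50, 30, -25] -> [-25, 30, -50, -23, 6, -24, -12, -49, -41, 33] -> [-25, 30, -50, -23, 6, -24, -12, -49, -41, 33] -> [30, -50, -23, 6, -24, -12, -49, -41, 33] -> [-50, -23, 6, -24, -12, -49, -41] -> [-41, -14, 15, -15, -3, -40, -32]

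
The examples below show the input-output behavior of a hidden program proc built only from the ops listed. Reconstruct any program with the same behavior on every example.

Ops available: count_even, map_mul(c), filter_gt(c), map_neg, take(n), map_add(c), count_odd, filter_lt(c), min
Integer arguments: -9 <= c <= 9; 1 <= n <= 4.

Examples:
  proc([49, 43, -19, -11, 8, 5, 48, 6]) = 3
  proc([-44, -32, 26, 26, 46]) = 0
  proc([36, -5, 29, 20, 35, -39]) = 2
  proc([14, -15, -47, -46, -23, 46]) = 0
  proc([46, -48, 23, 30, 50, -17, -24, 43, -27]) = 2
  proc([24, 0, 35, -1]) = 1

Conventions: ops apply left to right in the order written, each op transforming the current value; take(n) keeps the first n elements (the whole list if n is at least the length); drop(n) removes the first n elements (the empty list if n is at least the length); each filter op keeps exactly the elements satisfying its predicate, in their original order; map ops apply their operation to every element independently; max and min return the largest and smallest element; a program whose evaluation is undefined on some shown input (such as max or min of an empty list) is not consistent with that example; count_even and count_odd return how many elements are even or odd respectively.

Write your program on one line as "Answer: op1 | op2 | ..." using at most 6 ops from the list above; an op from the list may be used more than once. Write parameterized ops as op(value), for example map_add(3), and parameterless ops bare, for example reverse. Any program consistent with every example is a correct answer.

map_add(-8) | map_add(6) | map_neg | filter_lt(3) | count_odd

Check, running the answer program on each example:
  [49, 43, -19, -11, 8, 5, 48, 6] -> [41, 35, -27, -19, 0, -3, 40, -2] -> [47, 41, -21, -13, 6, 3, 46, 4] -> [-47, -41, 21, 13, -6, -3, -46, -4] -> [-47, -41, -6, -3, -46, -4] -> 3
  [-44, -32, 26, 26, 46] -> [-52, -40, 18, 18, 38] -> [-46, -34, 24, 24, 44] -> [46, 34, -24, -24, -44] -> [-24, -24, -44] -> 0
  [36, -5, 29, 20, 35, -39] -> [28, -13, 21, 12, 27, -47] -> [34, -7, 27, 18, 33, -41] -> [-34, 7, -27, -18, -33, 41] -> [-34, -27, -18, -33] -> 2
  [14, -15, -47, -46, -23, 46] -> [6, -23, -55, -54, -31, 38] -> [12, -17, -49, -48, -25, 44] -> [-12, 17, 49, 48, 25, -44] -> [-12, -44] -> 0
  [46, -48, 23, 30, 50, -17, -24, 43, -27] -> [38, -56, 15, 22, 42, -25, -32, 35, -35] -> [44, -50, 21, 28, 48, -19, -26, 41, -29] -> [-44, 50, -21, -28, -48, 19, 26, -41, 29] -> [-44, -21, -28, -48, -41] -> 2
  [24, 0, 35, -1] -> [16, -8, 27, -9] -> [22, -2, 33, -3] -> [-22, 2, -33, 3] -> [-22, 2, -33] -> 1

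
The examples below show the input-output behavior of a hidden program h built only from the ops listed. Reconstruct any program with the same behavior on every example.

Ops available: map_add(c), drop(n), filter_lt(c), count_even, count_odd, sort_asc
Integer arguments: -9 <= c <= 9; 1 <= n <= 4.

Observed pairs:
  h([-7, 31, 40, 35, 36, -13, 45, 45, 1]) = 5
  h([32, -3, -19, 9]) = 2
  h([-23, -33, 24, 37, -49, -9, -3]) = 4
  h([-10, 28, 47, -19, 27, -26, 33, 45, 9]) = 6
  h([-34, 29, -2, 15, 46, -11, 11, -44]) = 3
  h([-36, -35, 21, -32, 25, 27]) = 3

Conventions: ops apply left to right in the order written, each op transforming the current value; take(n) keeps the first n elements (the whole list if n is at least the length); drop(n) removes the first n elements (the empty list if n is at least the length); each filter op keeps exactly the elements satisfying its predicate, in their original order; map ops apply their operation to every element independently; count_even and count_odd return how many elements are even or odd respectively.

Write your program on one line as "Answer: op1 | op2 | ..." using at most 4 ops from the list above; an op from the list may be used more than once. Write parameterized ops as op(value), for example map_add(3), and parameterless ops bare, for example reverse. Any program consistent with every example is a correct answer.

drop(2) | sort_asc | map_add(-1) | count_even

Check, running the answer program on each example:
  [-7, 31, 40, 35, 36, -13, 45, 45, 1] -> [40, 35, 36, -13, 45, 45, 1] -> [-13, 1, 35, 36, 40, 45, 45] -> [-14, 0, 34, 35, 39, 44, 44] -> 5
  [32, -3, -19, 9] -> [-19, 9] -> [-19, 9] -> [-20, 8] -> 2
  [-23, -33, 24, 37, -49, -9, -3] -> [24, 37, -49, -9, -3] -> [-49, -9, -3, 24, 37] -> [-50, -10, -4, 23, 36] -> 4
  [-10, 28, 47, -19, 27, -26, 33, 45, 9] -> [47, -19, 27, -26, 33, 45, 9] -> [-26, -19, 9, 27, 33, 45, 47] -> [-27, -20, 8, 26, 32, 44, 46] -> 6
  [-34, 29, -2, 15, 46, -11, 11, -44] -> [-2, 15, 46, -11, 11, -44] -> [-44, -11, -2, 11, 15, 46] -> [-45, -12, -3, 10, 14, 45] -> 3
  [-36, -35, 21, -32, 25, 27] -> [21, -32, 25, 27] -> [-32, 21, 25, 27] -> [-33, 20, 24, 26] -> 3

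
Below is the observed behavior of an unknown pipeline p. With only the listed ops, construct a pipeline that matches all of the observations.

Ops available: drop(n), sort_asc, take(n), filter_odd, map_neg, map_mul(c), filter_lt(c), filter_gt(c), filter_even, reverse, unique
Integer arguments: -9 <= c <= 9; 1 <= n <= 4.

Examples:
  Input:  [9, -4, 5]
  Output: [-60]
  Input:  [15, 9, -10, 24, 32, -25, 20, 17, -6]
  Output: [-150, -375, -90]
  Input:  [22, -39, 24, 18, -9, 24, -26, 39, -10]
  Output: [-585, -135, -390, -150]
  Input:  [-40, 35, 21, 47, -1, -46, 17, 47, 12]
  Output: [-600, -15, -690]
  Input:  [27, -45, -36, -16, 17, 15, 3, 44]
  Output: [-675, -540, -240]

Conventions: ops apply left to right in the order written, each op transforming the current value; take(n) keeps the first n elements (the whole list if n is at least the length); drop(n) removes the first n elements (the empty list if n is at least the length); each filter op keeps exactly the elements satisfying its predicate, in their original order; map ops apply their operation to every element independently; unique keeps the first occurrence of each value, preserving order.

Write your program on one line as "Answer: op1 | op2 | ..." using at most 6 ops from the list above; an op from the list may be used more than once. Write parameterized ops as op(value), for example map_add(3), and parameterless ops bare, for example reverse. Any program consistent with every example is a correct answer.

filter_lt(9) | map_mul(5) | map_neg | filter_gt(1) | map_mul(-3)

Check, running the answer program on each example:
  [9, -4, 5] -> [-4, 5] -> [-20, 25] -> [20, -25] -> [20] -> [-60]
  [15, 9, -10, 24, 32, -25, 20, 17, -6] -> [-10, -25, -6] -> [-50, -125, -30] -> [50, 125, 30] -> [50, 125, 30] -> [-150, -375, -90]
  [22, -39, 24, 18, -9, 24, -26, 39, -10] -> [-39, -9, -26, -10] -> [-195, -45, -130, -50] -> [195, 45, 130, 50] -> [195, 45, 130, 50] -> [-585, -135, -390, -150]
  [-40, 35, 21, 47, -1, -46, 17, 47, 12] -> [-40, -1, -46] -> [-200, -5, -230] -> [200, 5, 230] -> [200, 5, 230] -> [-600, -15, -690]
  [27, -45, -36, -16, 17, 15, 3, 44] -> [-45, -36, -16, 3] -> [-225, -180, -80, 15] -> [225, 180, 80, -15] -> [225, 180, 80] -> [-675, -540, -240]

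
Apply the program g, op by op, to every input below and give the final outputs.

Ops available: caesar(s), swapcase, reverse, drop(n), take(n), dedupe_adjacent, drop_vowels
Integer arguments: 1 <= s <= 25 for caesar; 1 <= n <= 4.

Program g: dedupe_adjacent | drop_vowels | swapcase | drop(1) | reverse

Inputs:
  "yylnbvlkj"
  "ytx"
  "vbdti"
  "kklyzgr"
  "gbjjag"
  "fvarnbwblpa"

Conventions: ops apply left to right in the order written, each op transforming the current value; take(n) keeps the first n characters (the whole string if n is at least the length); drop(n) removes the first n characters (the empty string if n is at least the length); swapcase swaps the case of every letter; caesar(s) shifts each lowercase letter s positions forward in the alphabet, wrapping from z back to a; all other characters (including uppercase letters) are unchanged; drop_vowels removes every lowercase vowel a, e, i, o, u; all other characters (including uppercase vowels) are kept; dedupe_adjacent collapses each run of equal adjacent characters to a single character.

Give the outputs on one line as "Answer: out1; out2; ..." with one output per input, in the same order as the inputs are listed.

"JKLVBNL"; "XT"; "TDB"; "RGZYL"; "GJB"; "PLBWBNRV"

Execution, op by op:
  "yylnbvlkj" -> "ylnbvlkj" -> "ylnbvlkj" -> "YLNBVLKJ" -> "LNBVLKJ" -> "JKLVBNL"
  "ytx" -> "ytx" -> "ytx" -> "YTX" -> "TX" -> "XT"
  "vbdti" -> "vbdti" -> "vbdt" -> "VBDT" -> "BDT" -> "TDB"
  "kklyzgr" -> "klyzgr" -> "klyzgr" -> "KLYZGR" -> "LYZGR" -> "RGZYL"
  "gbjjag" -> "gbjag" -> "gbjg" -> "GBJG" -> "BJG" -> "GJB"
  "fvarnbwblpa" -> "fvarnbwblpa" -> "fvrnbwblp" -> "FVRNBWBLP" -> "VRNBWBLP" -> "PLBWBNRV"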